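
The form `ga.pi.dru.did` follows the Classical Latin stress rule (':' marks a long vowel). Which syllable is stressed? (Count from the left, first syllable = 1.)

2

Classical Latin: stress the penult if heavy (long vowel or closed), else the antepenult.
Weights: 2 pi L, 3 dru L, 4 did H.
The penult (syllable 3, dru) is light, so stress falls on the antepenult (syllable 2, pi).
Stress on syllable 2: ga.ˈpi.dru.did.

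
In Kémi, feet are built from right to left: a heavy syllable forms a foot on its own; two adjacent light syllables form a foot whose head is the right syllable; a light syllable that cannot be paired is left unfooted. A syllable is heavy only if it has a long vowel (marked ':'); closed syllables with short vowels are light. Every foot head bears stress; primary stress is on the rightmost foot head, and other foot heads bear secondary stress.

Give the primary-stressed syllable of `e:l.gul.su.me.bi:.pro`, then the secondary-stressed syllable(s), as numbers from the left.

primary 5, secondary 1, 4

Weights: 1 e:l H, 2 gul L, 3 su L, 4 me L, 5 bi: H, 6 pro L.
Parse right to left (heavy = foot alone; LL = one foot; stranded L unfooted): (ˈe:l) gul (su.ˈme) (ˈbi:) pro.
Foot heads: 1, 4, 5.
Primary stress on the rightmost head = syllable 5.
Secondary stress on 1, 4: ˌe:l.gul.su.ˌme.ˈbi:.pro.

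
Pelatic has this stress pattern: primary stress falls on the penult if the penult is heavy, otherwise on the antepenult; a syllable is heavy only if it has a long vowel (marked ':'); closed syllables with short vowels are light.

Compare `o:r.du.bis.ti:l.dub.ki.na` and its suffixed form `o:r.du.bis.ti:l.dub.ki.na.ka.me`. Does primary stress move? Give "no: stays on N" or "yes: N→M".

yes: 5→7

Base `o:r.du.bis.ti:l.dub.ki.na` (7 syllables):
  Weights: 5 dub L, 6 ki L, 7 na L.
  The penult (syllable 6, ki) is light, so stress falls on the antepenult (syllable 5, dub).
  → primary stress on syllable 5.
Suffixed `o:r.du.bis.ti:l.dub.ki.na.ka.me` (9 syllables):
  Weights: 7 na L, 8 ka L, 9 me L.
  The penult (syllable 8, ka) is light, so stress falls on the antepenult (syllable 7, na).
  → primary stress on syllable 7.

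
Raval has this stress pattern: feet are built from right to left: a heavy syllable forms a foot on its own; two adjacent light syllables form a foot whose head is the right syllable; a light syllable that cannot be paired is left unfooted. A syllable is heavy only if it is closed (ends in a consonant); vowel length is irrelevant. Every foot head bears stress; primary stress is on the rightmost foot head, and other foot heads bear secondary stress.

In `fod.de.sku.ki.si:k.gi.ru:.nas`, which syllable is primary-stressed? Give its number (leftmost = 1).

Weights: 1 fod H, 2 de L, 3 sku L, 4 ki L, 5 si:k H, 6 gi L, 7 ru: L, 8 nas H.
Parse right to left (heavy = foot alone; LL = one foot; stranded L unfooted): (ˈfod) de (sku.ˈki) (ˈsi:k) (gi.ˈru:) (ˈnas).
Foot heads: 1, 4, 5, 7, 8.
Primary stress on the rightmost head = syllable 8.
Primary stress: syllable 8 → fod.de.sku.ki.si:k.gi.ru:.ˈnas.

8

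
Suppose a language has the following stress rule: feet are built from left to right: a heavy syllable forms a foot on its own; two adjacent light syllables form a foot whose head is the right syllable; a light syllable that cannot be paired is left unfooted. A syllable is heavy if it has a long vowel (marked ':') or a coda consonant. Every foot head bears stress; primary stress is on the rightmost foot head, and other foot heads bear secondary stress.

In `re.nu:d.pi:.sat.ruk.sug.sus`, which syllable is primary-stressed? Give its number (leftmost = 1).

Weights: 1 re L, 2 nu:d H, 3 pi: H, 4 sat H, 5 ruk H, 6 sug H, 7 sus H.
Parse left to right (heavy = foot alone; LL = one foot; stranded L unfooted): re (ˈnu:d) (ˈpi:) (ˈsat) (ˈruk) (ˈsug) (ˈsus).
Foot heads: 2, 3, 4, 5, 6, 7.
Primary stress on the rightmost head = syllable 7.
Primary stress: syllable 7 → re.nu:d.pi:.sat.ruk.sug.ˈsus.

7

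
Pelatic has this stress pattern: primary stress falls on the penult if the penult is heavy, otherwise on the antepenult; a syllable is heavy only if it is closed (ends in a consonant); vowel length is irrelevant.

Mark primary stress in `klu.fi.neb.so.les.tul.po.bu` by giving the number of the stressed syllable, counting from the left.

6

Weights: 6 tul H, 7 po L, 8 bu L.
The penult (syllable 7, po) is light, so stress falls on the antepenult (syllable 6, tul).
Primary stress: syllable 6 → klu.fi.neb.so.les.ˈtul.po.bu.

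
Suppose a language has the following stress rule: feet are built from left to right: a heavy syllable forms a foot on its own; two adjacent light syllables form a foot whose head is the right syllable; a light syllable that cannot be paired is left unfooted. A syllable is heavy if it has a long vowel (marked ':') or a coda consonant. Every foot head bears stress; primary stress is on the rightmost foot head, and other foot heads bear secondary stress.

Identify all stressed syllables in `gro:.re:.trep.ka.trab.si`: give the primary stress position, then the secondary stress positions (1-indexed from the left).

primary 5, secondary 1, 2, 3

Weights: 1 gro: H, 2 re: H, 3 trep H, 4 ka L, 5 trab H, 6 si L.
Parse left to right (heavy = foot alone; LL = one foot; stranded L unfooted): (ˈgro:) (ˈre:) (ˈtrep) ka (ˈtrab) si.
Foot heads: 1, 2, 3, 5.
Primary stress on the rightmost head = syllable 5.
Secondary stress on 1, 2, 3: ˌgro:.ˌre:.ˌtrep.ka.ˈtrab.si.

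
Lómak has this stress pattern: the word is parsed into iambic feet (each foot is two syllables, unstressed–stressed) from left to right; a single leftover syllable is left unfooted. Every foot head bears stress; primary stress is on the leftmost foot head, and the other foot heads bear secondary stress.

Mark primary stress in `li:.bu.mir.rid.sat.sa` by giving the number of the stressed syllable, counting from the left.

2

Parse left to right into iambic (σˈσ) feet: (li:.ˈbu) (mir.ˈrid) (sat.ˈsa).
Foot heads (stressed positions): 2, 4, 6.
End Rule Leftmost: primary stress on the leftmost head = syllable 2.
Primary stress: syllable 2 → li:.ˈbu.mir.rid.sat.sa.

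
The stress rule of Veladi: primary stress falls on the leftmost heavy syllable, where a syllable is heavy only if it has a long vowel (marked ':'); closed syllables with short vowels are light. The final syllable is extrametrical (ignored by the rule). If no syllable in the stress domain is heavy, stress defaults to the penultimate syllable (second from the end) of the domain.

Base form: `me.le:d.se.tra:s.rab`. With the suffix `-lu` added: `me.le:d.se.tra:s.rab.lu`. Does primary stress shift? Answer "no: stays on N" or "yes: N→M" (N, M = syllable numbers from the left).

no: stays on 2

Base `me.le:d.se.tra:s.rab` (5 syllables):
  The final syllable (5, rab) is extrametrical; the stress domain is syllables 1–4.
  Weights: 1 me L, 2 le:d H, 3 se L, 4 tra:s H.
  Heavy syllables in the domain: 2, 4. The leftmost is syllable 2 (le:d).
  → primary stress on syllable 2.
Suffixed `me.le:d.se.tra:s.rab.lu` (6 syllables):
  The final syllable (6, lu) is extrametrical; the stress domain is syllables 1–5.
  Weights: 1 me L, 2 le:d H, 3 se L, 4 tra:s H, 5 rab L.
  Heavy syllables in the domain: 2, 4. The leftmost is syllable 2 (le:d).
  → primary stress on syllable 2.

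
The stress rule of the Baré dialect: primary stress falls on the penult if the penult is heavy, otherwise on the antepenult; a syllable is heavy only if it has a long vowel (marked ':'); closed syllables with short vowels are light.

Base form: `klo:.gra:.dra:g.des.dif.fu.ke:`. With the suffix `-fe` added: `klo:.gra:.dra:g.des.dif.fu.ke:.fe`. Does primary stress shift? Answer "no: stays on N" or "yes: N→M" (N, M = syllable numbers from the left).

Base `klo:.gra:.dra:g.des.dif.fu.ke:` (7 syllables):
  Weights: 5 dif L, 6 fu L, 7 ke: H.
  The penult (syllable 6, fu) is light, so stress falls on the antepenult (syllable 5, dif).
  → primary stress on syllable 5.
Suffixed `klo:.gra:.dra:g.des.dif.fu.ke:.fe` (8 syllables):
  Weights: 6 fu L, 7 ke: H, 8 fe L.
  The penult (syllable 7, ke:) is heavy, so it takes stress.
  → primary stress on syllable 7.

yes: 5→7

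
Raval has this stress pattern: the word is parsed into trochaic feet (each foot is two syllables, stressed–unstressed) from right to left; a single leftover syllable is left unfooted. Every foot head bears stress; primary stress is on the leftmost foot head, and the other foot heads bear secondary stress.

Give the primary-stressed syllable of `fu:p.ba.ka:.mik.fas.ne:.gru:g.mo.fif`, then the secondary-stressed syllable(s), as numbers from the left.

Parse right to left into trochaic (ˈσσ) feet: fu:p (ˈba.ka:) (ˈmik.fas) (ˈne:.gru:g) (ˈmo.fif). Syllable 1 is left unfooted.
Foot heads (stressed positions): 2, 4, 6, 8.
End Rule Leftmost: primary stress on the leftmost head = syllable 2.
Secondary stress on 4, 6, 8: fu:p.ˈba.ka:.ˌmik.fas.ˌne:.gru:g.ˌmo.fif.

primary 2, secondary 4, 6, 8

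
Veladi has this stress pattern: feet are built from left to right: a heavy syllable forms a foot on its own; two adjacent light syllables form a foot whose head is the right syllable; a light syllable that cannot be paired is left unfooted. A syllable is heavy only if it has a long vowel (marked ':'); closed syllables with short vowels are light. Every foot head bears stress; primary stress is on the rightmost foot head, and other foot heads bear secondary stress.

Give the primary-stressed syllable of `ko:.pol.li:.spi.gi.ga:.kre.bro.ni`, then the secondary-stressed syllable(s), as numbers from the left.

Weights: 1 ko: H, 2 pol L, 3 li: H, 4 spi L, 5 gi L, 6 ga: H, 7 kre L, 8 bro L, 9 ni L.
Parse left to right (heavy = foot alone; LL = one foot; stranded L unfooted): (ˈko:) pol (ˈli:) (spi.ˈgi) (ˈga:) (kre.ˈbro) ni.
Foot heads: 1, 3, 5, 6, 8.
Primary stress on the rightmost head = syllable 8.
Secondary stress on 1, 3, 5, 6: ˌko:.pol.ˌli:.spi.ˌgi.ˌga:.kre.ˈbro.ni.

primary 8, secondary 1, 3, 5, 6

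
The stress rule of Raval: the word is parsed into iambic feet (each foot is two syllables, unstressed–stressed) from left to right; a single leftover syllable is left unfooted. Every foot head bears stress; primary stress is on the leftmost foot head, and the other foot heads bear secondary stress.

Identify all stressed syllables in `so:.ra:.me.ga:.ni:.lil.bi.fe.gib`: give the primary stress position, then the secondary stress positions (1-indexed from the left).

Parse left to right into iambic (σˈσ) feet: (so:.ˈra:) (me.ˈga:) (ni:.ˈlil) (bi.ˈfe) gib. Syllable 9 is left unfooted.
Foot heads (stressed positions): 2, 4, 6, 8.
End Rule Leftmost: primary stress on the leftmost head = syllable 2.
Secondary stress on 4, 6, 8: so:.ˈra:.me.ˌga:.ni:.ˌlil.bi.ˌfe.gib.

primary 2, secondary 4, 6, 8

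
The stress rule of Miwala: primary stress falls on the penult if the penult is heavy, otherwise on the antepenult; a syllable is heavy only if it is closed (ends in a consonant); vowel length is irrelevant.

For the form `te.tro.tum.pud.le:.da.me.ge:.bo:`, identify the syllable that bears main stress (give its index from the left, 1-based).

7

Weights: 7 me L, 8 ge: L, 9 bo: L.
The penult (syllable 8, ge:) is light, so stress falls on the antepenult (syllable 7, me).
Primary stress: syllable 7 → te.tro.tum.pud.le:.da.ˈme.ge:.bo:.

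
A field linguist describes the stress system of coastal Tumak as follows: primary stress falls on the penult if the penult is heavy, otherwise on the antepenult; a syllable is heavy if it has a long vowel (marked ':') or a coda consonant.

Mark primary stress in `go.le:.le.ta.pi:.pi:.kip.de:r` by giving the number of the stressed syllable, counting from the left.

Weights: 6 pi: H, 7 kip H, 8 de:r H.
The penult (syllable 7, kip) is heavy, so it takes stress.
Primary stress: syllable 7 → go.le:.le.ta.pi:.pi:.ˈkip.de:r.

7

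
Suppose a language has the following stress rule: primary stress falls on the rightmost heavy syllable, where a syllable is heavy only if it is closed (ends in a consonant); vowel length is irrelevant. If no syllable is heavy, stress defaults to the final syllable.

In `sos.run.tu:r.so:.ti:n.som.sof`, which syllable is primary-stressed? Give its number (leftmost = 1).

7

Weights: 1 sos H, 2 run H, 3 tu:r H, 4 so: L, 5 ti:n H, 6 som H, 7 sof H.
Heavy syllables in the domain: 1, 2, 3, 5, 6, 7. The rightmost is syllable 7 (sof).
Primary stress: syllable 7 → sos.run.tu:r.so:.ti:n.som.ˈsof.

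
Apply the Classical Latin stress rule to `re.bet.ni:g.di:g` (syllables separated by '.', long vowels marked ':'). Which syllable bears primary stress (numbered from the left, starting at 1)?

3

Classical Latin: stress the penult if heavy (long vowel or closed), else the antepenult.
Weights: 2 bet H, 3 ni:g H, 4 di:g H.
The penult (syllable 3, ni:g) is heavy, so it takes stress.
Stress on syllable 3: re.bet.ˈni:g.di:g.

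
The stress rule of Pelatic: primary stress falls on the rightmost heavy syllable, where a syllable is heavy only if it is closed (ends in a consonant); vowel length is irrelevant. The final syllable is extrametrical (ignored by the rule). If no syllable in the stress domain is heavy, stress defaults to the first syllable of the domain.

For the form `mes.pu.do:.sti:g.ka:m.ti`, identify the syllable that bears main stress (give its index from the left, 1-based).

The final syllable (6, ti) is extrametrical; the stress domain is syllables 1–5.
Weights: 1 mes H, 2 pu L, 3 do: L, 4 sti:g H, 5 ka:m H.
Heavy syllables in the domain: 1, 4, 5. The rightmost is syllable 5 (ka:m).
Primary stress: syllable 5 → mes.pu.do:.sti:g.ˈka:m.ti.

5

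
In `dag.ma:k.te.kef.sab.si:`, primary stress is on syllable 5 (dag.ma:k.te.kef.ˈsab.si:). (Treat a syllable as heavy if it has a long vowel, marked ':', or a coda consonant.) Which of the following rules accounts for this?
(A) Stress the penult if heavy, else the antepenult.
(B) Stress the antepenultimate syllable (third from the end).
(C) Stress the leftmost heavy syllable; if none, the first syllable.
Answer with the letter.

Rule A → syllable 5 ✓.
Rule B → syllable 4 (observed: 5).
Rule C → syllable 1 (observed: 5).

A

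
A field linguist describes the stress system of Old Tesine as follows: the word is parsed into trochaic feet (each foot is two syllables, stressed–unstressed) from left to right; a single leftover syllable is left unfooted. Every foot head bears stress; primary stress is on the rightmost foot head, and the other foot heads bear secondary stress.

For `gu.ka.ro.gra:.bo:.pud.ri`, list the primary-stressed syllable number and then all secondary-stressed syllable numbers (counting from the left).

Parse left to right into trochaic (ˈσσ) feet: (ˈgu.ka) (ˈro.gra:) (ˈbo:.pud) ri. Syllable 7 is left unfooted.
Foot heads (stressed positions): 1, 3, 5.
End Rule Rightmost: primary stress on the rightmost head = syllable 5.
Secondary stress on 1, 3: ˌgu.ka.ˌro.gra:.ˈbo:.pud.ri.

primary 5, secondary 1, 3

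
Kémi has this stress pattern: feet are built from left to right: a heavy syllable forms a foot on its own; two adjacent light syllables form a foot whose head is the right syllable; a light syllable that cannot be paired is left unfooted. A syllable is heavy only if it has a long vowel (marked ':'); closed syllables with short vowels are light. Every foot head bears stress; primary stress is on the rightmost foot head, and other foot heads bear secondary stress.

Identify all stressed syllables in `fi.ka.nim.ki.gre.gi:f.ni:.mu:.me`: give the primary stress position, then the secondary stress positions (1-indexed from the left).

Weights: 1 fi L, 2 ka L, 3 nim L, 4 ki L, 5 gre L, 6 gi:f H, 7 ni: H, 8 mu: H, 9 me L.
Parse left to right (heavy = foot alone; LL = one foot; stranded L unfooted): (fi.ˈka) (nim.ˈki) gre (ˈgi:f) (ˈni:) (ˈmu:) me.
Foot heads: 2, 4, 6, 7, 8.
Primary stress on the rightmost head = syllable 8.
Secondary stress on 2, 4, 6, 7: fi.ˌka.nim.ˌki.gre.ˌgi:f.ˌni:.ˈmu:.me.

primary 8, secondary 2, 4, 6, 7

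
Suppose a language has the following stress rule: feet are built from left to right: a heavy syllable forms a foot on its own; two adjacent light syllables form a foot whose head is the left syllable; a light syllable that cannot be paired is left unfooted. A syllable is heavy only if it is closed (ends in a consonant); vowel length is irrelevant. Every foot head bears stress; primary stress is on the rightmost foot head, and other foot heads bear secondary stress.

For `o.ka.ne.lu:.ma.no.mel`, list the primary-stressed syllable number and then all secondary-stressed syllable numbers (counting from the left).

Weights: 1 o L, 2 ka L, 3 ne L, 4 lu: L, 5 ma L, 6 no L, 7 mel H.
Parse left to right (heavy = foot alone; LL = one foot; stranded L unfooted): (ˈo.ka) (ˈne.lu:) (ˈma.no) (ˈmel).
Foot heads: 1, 3, 5, 7.
Primary stress on the rightmost head = syllable 7.
Secondary stress on 1, 3, 5: ˌo.ka.ˌne.lu:.ˌma.no.ˈmel.

primary 7, secondary 1, 3, 5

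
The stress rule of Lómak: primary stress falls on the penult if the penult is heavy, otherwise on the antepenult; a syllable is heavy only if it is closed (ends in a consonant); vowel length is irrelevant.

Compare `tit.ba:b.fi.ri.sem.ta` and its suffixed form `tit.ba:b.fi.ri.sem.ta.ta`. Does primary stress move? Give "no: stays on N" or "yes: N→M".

Base `tit.ba:b.fi.ri.sem.ta` (6 syllables):
  Weights: 4 ri L, 5 sem H, 6 ta L.
  The penult (syllable 5, sem) is heavy, so it takes stress.
  → primary stress on syllable 5.
Suffixed `tit.ba:b.fi.ri.sem.ta.ta` (7 syllables):
  Weights: 5 sem H, 6 ta L, 7 ta L.
  The penult (syllable 6, ta) is light, so stress falls on the antepenult (syllable 5, sem).
  → primary stress on syllable 5.

no: stays on 5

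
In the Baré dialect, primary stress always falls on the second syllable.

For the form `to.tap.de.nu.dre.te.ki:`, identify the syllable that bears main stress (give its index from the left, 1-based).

The word has 7 syllables; the second syllable is syllable 2 (tap).
Primary stress: syllable 2 → to.ˈtap.de.nu.dre.te.ki:.

2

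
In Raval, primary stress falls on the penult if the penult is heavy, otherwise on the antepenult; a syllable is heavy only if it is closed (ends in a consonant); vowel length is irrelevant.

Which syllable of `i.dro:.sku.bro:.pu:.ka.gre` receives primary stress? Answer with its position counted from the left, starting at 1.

5

Weights: 5 pu: L, 6 ka L, 7 gre L.
The penult (syllable 6, ka) is light, so stress falls on the antepenult (syllable 5, pu:).
Primary stress: syllable 5 → i.dro:.sku.bro:.ˈpu:.ka.gre.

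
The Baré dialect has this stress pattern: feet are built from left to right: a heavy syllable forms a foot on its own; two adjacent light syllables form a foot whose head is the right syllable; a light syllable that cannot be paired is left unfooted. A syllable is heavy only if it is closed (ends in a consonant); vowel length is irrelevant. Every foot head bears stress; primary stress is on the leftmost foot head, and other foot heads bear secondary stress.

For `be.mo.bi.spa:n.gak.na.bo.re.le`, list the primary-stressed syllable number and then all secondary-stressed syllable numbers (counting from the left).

Weights: 1 be L, 2 mo L, 3 bi L, 4 spa:n H, 5 gak H, 6 na L, 7 bo L, 8 re L, 9 le L.
Parse left to right (heavy = foot alone; LL = one foot; stranded L unfooted): (be.ˈmo) bi (ˈspa:n) (ˈgak) (na.ˈbo) (re.ˈle).
Foot heads: 2, 4, 5, 7, 9.
Primary stress on the leftmost head = syllable 2.
Secondary stress on 4, 5, 7, 9: be.ˈmo.bi.ˌspa:n.ˌgak.na.ˌbo.re.ˌle.

primary 2, secondary 4, 5, 7, 9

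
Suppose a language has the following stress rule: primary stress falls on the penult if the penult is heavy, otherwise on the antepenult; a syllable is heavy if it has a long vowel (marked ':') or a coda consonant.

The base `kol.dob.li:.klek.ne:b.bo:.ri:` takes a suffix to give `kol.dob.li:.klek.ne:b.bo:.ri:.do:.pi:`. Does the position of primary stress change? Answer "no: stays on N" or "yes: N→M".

yes: 6→8

Base `kol.dob.li:.klek.ne:b.bo:.ri:` (7 syllables):
  Weights: 5 ne:b H, 6 bo: H, 7 ri: H.
  The penult (syllable 6, bo:) is heavy, so it takes stress.
  → primary stress on syllable 6.
Suffixed `kol.dob.li:.klek.ne:b.bo:.ri:.do:.pi:` (9 syllables):
  Weights: 7 ri: H, 8 do: H, 9 pi: H.
  The penult (syllable 8, do:) is heavy, so it takes stress.
  → primary stress on syllable 8.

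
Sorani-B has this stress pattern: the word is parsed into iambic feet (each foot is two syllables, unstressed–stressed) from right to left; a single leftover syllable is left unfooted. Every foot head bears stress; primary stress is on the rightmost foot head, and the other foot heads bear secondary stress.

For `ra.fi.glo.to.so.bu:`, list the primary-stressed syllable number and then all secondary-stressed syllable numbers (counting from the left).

primary 6, secondary 2, 4

Parse right to left into iambic (σˈσ) feet: (ra.ˈfi) (glo.ˈto) (so.ˈbu:).
Foot heads (stressed positions): 2, 4, 6.
End Rule Rightmost: primary stress on the rightmost head = syllable 6.
Secondary stress on 2, 4: ra.ˌfi.glo.ˌto.so.ˈbu:.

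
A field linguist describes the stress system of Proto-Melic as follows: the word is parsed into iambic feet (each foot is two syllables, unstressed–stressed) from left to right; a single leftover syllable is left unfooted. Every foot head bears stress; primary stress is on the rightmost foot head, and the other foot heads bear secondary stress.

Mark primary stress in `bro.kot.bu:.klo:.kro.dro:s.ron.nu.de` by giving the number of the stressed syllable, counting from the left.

Parse left to right into iambic (σˈσ) feet: (bro.ˈkot) (bu:.ˈklo:) (kro.ˈdro:s) (ron.ˈnu) de. Syllable 9 is left unfooted.
Foot heads (stressed positions): 2, 4, 6, 8.
End Rule Rightmost: primary stress on the rightmost head = syllable 8.
Primary stress: syllable 8 → bro.kot.bu:.klo:.kro.dro:s.ron.ˈnu.de.

8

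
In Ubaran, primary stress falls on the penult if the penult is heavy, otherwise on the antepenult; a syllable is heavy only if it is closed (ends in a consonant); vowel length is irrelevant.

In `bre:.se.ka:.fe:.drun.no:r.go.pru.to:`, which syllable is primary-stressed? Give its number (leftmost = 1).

7

Weights: 7 go L, 8 pru L, 9 to: L.
The penult (syllable 8, pru) is light, so stress falls on the antepenult (syllable 7, go).
Primary stress: syllable 7 → bre:.se.ka:.fe:.drun.no:r.ˈgo.pru.to:.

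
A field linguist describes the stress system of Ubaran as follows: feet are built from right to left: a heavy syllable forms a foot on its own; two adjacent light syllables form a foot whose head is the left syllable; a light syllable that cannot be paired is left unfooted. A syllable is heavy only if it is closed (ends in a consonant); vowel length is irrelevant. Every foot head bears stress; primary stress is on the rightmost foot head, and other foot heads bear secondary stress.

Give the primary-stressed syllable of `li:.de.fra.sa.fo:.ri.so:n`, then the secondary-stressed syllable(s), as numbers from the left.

primary 7, secondary 1, 3, 5

Weights: 1 li: L, 2 de L, 3 fra L, 4 sa L, 5 fo: L, 6 ri L, 7 so:n H.
Parse right to left (heavy = foot alone; LL = one foot; stranded L unfooted): (ˈli:.de) (ˈfra.sa) (ˈfo:.ri) (ˈso:n).
Foot heads: 1, 3, 5, 7.
Primary stress on the rightmost head = syllable 7.
Secondary stress on 1, 3, 5: ˌli:.de.ˌfra.sa.ˌfo:.ri.ˈso:n.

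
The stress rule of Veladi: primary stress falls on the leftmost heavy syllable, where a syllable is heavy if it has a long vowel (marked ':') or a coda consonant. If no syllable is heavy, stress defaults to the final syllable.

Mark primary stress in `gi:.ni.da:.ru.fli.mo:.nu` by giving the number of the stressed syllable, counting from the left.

Weights: 1 gi: H, 2 ni L, 3 da: H, 4 ru L, 5 fli L, 6 mo: H, 7 nu L.
Heavy syllables in the domain: 1, 3, 6. The leftmost is syllable 1 (gi:).
Primary stress: syllable 1 → ˈgi:.ni.da:.ru.fli.mo:.nu.

1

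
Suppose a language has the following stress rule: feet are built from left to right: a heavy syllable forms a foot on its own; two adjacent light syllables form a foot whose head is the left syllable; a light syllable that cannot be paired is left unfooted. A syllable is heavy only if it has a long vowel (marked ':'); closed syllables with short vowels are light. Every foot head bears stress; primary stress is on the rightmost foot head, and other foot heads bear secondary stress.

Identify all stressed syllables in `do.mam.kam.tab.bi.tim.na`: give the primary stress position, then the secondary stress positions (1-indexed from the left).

Weights: 1 do L, 2 mam L, 3 kam L, 4 tab L, 5 bi L, 6 tim L, 7 na L.
Parse left to right (heavy = foot alone; LL = one foot; stranded L unfooted): (ˈdo.mam) (ˈkam.tab) (ˈbi.tim) na.
Foot heads: 1, 3, 5.
Primary stress on the rightmost head = syllable 5.
Secondary stress on 1, 3: ˌdo.mam.ˌkam.tab.ˈbi.tim.na.

primary 5, secondary 1, 3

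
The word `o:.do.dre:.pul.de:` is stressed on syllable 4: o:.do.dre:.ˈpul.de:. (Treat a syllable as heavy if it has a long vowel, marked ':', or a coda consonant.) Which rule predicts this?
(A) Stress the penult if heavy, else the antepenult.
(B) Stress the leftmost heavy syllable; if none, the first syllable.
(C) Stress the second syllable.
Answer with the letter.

Rule A → syllable 4 ✓.
Rule B → syllable 1 (observed: 4).
Rule C → syllable 2 (observed: 4).

A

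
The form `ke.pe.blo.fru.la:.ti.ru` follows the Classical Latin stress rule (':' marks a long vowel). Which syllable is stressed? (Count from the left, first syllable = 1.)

5

Classical Latin: stress the penult if heavy (long vowel or closed), else the antepenult.
Weights: 5 la: H, 6 ti L, 7 ru L.
The penult (syllable 6, ti) is light, so stress falls on the antepenult (syllable 5, la:).
Stress on syllable 5: ke.pe.blo.fru.ˈla:.ti.ru.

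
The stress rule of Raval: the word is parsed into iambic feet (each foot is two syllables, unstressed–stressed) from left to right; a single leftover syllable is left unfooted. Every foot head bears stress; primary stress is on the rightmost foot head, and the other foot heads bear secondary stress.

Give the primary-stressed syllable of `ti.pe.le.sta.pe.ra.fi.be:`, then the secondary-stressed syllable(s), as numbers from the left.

primary 8, secondary 2, 4, 6

Parse left to right into iambic (σˈσ) feet: (ti.ˈpe) (le.ˈsta) (pe.ˈra) (fi.ˈbe:).
Foot heads (stressed positions): 2, 4, 6, 8.
End Rule Rightmost: primary stress on the rightmost head = syllable 8.
Secondary stress on 2, 4, 6: ti.ˌpe.le.ˌsta.pe.ˌra.fi.ˈbe:.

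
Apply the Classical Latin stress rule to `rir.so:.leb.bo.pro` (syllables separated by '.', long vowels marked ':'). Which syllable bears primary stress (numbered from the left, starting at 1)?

3

Classical Latin: stress the penult if heavy (long vowel or closed), else the antepenult.
Weights: 3 leb H, 4 bo L, 5 pro L.
The penult (syllable 4, bo) is light, so stress falls on the antepenult (syllable 3, leb).
Stress on syllable 3: rir.so:.ˈleb.bo.pro.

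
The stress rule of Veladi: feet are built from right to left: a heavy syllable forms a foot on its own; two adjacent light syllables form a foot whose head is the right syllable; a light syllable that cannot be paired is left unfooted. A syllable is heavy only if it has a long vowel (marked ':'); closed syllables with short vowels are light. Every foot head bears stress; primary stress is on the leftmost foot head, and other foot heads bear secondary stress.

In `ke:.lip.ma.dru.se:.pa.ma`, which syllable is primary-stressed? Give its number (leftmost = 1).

1

Weights: 1 ke: H, 2 lip L, 3 ma L, 4 dru L, 5 se: H, 6 pa L, 7 ma L.
Parse right to left (heavy = foot alone; LL = one foot; stranded L unfooted): (ˈke:) lip (ma.ˈdru) (ˈse:) (pa.ˈma).
Foot heads: 1, 4, 5, 7.
Primary stress on the leftmost head = syllable 1.
Primary stress: syllable 1 → ˈke:.lip.ma.dru.se:.pa.ma.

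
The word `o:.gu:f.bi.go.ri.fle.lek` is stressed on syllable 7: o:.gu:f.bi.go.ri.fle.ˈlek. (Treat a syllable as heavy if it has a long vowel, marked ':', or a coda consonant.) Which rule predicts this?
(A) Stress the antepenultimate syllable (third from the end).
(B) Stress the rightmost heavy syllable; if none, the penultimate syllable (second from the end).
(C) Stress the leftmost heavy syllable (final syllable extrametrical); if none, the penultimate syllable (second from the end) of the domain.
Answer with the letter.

B

Rule A → syllable 5 (observed: 7).
Rule B → syllable 7 ✓.
Rule C → syllable 1 (observed: 7).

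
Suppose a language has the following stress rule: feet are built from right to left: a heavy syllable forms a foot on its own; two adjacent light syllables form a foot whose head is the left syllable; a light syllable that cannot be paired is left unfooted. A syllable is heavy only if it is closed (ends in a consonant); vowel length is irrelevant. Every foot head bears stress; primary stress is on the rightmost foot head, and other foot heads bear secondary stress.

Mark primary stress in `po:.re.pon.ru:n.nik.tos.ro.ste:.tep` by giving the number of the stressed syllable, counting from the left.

9

Weights: 1 po: L, 2 re L, 3 pon H, 4 ru:n H, 5 nik H, 6 tos H, 7 ro L, 8 ste: L, 9 tep H.
Parse right to left (heavy = foot alone; LL = one foot; stranded L unfooted): (ˈpo:.re) (ˈpon) (ˈru:n) (ˈnik) (ˈtos) (ˈro.ste:) (ˈtep).
Foot heads: 1, 3, 4, 5, 6, 7, 9.
Primary stress on the rightmost head = syllable 9.
Primary stress: syllable 9 → po:.re.pon.ru:n.nik.tos.ro.ste:.ˈtep.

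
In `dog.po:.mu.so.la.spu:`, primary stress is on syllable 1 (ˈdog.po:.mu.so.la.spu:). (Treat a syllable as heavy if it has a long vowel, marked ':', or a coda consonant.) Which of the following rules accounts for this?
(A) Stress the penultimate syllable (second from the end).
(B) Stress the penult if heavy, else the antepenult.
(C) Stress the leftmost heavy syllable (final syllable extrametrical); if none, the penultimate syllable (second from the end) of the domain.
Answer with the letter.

Rule A → syllable 5 (observed: 1).
Rule B → syllable 4 (observed: 1).
Rule C → syllable 1 ✓.

C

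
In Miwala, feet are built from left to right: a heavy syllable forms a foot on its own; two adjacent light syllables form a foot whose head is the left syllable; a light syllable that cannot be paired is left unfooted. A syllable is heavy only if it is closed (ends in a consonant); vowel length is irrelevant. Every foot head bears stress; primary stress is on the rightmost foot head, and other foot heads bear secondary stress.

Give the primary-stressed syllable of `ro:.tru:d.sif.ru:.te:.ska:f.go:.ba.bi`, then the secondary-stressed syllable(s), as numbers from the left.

primary 7, secondary 2, 3, 4, 6

Weights: 1 ro: L, 2 tru:d H, 3 sif H, 4 ru: L, 5 te: L, 6 ska:f H, 7 go: L, 8 ba L, 9 bi L.
Parse left to right (heavy = foot alone; LL = one foot; stranded L unfooted): ro: (ˈtru:d) (ˈsif) (ˈru:.te:) (ˈska:f) (ˈgo:.ba) bi.
Foot heads: 2, 3, 4, 6, 7.
Primary stress on the rightmost head = syllable 7.
Secondary stress on 2, 3, 4, 6: ro:.ˌtru:d.ˌsif.ˌru:.te:.ˌska:f.ˈgo:.ba.bi.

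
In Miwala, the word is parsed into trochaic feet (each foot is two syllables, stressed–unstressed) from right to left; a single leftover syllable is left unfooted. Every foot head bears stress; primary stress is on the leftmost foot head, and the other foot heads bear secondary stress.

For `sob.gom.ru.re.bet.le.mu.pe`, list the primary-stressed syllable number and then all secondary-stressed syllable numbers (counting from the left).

Parse right to left into trochaic (ˈσσ) feet: (ˈsob.gom) (ˈru.re) (ˈbet.le) (ˈmu.pe).
Foot heads (stressed positions): 1, 3, 5, 7.
End Rule Leftmost: primary stress on the leftmost head = syllable 1.
Secondary stress on 3, 5, 7: ˈsob.gom.ˌru.re.ˌbet.le.ˌmu.pe.

primary 1, secondary 3, 5, 7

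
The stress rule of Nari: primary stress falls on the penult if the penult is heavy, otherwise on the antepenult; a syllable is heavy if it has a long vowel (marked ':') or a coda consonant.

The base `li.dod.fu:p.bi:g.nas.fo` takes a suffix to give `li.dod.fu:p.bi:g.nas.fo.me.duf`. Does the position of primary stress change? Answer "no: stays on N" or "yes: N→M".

yes: 5→6

Base `li.dod.fu:p.bi:g.nas.fo` (6 syllables):
  Weights: 4 bi:g H, 5 nas H, 6 fo L.
  The penult (syllable 5, nas) is heavy, so it takes stress.
  → primary stress on syllable 5.
Suffixed `li.dod.fu:p.bi:g.nas.fo.me.duf` (8 syllables):
  Weights: 6 fo L, 7 me L, 8 duf H.
  The penult (syllable 7, me) is light, so stress falls on the antepenult (syllable 6, fo).
  → primary stress on syllable 6.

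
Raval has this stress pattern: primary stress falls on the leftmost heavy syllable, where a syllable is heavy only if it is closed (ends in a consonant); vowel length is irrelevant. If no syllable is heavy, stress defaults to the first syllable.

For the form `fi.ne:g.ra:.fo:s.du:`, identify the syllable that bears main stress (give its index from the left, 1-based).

Weights: 1 fi L, 2 ne:g H, 3 ra: L, 4 fo:s H, 5 du: L.
Heavy syllables in the domain: 2, 4. The leftmost is syllable 2 (ne:g).
Primary stress: syllable 2 → fi.ˈne:g.ra:.fo:s.du:.

2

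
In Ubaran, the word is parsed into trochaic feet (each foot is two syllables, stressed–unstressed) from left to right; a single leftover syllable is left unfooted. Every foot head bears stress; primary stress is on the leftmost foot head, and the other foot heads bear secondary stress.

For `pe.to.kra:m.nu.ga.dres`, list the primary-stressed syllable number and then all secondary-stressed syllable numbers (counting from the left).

primary 1, secondary 3, 5

Parse left to right into trochaic (ˈσσ) feet: (ˈpe.to) (ˈkra:m.nu) (ˈga.dres).
Foot heads (stressed positions): 1, 3, 5.
End Rule Leftmost: primary stress on the leftmost head = syllable 1.
Secondary stress on 3, 5: ˈpe.to.ˌkra:m.nu.ˌga.dres.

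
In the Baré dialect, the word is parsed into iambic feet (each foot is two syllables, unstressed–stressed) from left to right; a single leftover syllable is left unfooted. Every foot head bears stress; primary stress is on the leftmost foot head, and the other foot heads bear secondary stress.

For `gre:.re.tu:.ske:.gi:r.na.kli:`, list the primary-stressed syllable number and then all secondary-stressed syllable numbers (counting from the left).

primary 2, secondary 4, 6

Parse left to right into iambic (σˈσ) feet: (gre:.ˈre) (tu:.ˈske:) (gi:r.ˈna) kli:. Syllable 7 is left unfooted.
Foot heads (stressed positions): 2, 4, 6.
End Rule Leftmost: primary stress on the leftmost head = syllable 2.
Secondary stress on 4, 6: gre:.ˈre.tu:.ˌske:.gi:r.ˌna.kli:.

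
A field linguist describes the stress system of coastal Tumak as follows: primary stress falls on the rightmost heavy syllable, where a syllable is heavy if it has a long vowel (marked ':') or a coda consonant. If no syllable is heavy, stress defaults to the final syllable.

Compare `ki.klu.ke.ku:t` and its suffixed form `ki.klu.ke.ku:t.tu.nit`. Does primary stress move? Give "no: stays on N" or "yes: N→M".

yes: 4→6

Base `ki.klu.ke.ku:t` (4 syllables):
  Weights: 1 ki L, 2 klu L, 3 ke L, 4 ku:t H.
  Heavy syllables in the domain: 4. The rightmost is syllable 4 (ku:t).
  → primary stress on syllable 4.
Suffixed `ki.klu.ke.ku:t.tu.nit` (6 syllables):
  Weights: 1 ki L, 2 klu L, 3 ke L, 4 ku:t H, 5 tu L, 6 nit H.
  Heavy syllables in the domain: 4, 6. The rightmost is syllable 6 (nit).
  → primary stress on syllable 6.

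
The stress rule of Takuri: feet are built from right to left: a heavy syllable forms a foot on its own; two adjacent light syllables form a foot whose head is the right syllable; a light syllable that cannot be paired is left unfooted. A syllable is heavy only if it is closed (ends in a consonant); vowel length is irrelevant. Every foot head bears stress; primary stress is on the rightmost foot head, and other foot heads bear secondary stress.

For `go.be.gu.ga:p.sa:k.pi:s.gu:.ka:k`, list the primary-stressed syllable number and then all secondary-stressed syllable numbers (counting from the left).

primary 8, secondary 3, 4, 5, 6

Weights: 1 go L, 2 be L, 3 gu L, 4 ga:p H, 5 sa:k H, 6 pi:s H, 7 gu: L, 8 ka:k H.
Parse right to left (heavy = foot alone; LL = one foot; stranded L unfooted): go (be.ˈgu) (ˈga:p) (ˈsa:k) (ˈpi:s) gu: (ˈka:k).
Foot heads: 3, 4, 5, 6, 8.
Primary stress on the rightmost head = syllable 8.
Secondary stress on 3, 4, 5, 6: go.be.ˌgu.ˌga:p.ˌsa:k.ˌpi:s.gu:.ˈka:k.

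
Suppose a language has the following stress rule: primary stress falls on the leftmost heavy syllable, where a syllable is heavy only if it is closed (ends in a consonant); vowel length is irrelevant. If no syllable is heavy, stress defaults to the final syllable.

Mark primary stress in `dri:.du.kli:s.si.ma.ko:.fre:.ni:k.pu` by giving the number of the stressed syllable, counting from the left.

3

Weights: 1 dri: L, 2 du L, 3 kli:s H, 4 si L, 5 ma L, 6 ko: L, 7 fre: L, 8 ni:k H, 9 pu L.
Heavy syllables in the domain: 3, 8. The leftmost is syllable 3 (kli:s).
Primary stress: syllable 3 → dri:.du.ˈkli:s.si.ma.ko:.fre:.ni:k.pu.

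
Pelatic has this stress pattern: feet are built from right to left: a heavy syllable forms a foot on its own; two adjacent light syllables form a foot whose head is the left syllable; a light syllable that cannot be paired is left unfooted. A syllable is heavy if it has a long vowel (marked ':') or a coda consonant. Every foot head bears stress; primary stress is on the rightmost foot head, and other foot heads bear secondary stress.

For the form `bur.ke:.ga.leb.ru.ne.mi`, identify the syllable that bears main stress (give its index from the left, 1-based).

Weights: 1 bur H, 2 ke: H, 3 ga L, 4 leb H, 5 ru L, 6 ne L, 7 mi L.
Parse right to left (heavy = foot alone; LL = one foot; stranded L unfooted): (ˈbur) (ˈke:) ga (ˈleb) ru (ˈne.mi).
Foot heads: 1, 2, 4, 6.
Primary stress on the rightmost head = syllable 6.
Primary stress: syllable 6 → bur.ke:.ga.leb.ru.ˈne.mi.

6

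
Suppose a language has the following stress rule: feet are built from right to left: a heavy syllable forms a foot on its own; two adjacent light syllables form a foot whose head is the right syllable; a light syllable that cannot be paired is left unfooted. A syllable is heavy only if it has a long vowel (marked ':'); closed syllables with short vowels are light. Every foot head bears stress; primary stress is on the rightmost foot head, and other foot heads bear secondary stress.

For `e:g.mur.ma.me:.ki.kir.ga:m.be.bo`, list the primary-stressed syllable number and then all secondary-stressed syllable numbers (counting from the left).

primary 9, secondary 1, 3, 4, 6, 7

Weights: 1 e:g H, 2 mur L, 3 ma L, 4 me: H, 5 ki L, 6 kir L, 7 ga:m H, 8 be L, 9 bo L.
Parse right to left (heavy = foot alone; LL = one foot; stranded L unfooted): (ˈe:g) (mur.ˈma) (ˈme:) (ki.ˈkir) (ˈga:m) (be.ˈbo).
Foot heads: 1, 3, 4, 6, 7, 9.
Primary stress on the rightmost head = syllable 9.
Secondary stress on 1, 3, 4, 6, 7: ˌe:g.mur.ˌma.ˌme:.ki.ˌkir.ˌga:m.be.ˈbo.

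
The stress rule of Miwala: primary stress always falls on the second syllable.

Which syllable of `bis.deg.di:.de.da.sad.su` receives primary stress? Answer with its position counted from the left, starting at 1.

The word has 7 syllables; the second syllable is syllable 2 (deg).
Primary stress: syllable 2 → bis.ˈdeg.di:.de.da.sad.su.

2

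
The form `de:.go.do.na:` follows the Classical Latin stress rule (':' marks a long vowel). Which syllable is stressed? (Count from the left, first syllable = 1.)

2

Classical Latin: stress the penult if heavy (long vowel or closed), else the antepenult.
Weights: 2 go L, 3 do L, 4 na: H.
The penult (syllable 3, do) is light, so stress falls on the antepenult (syllable 2, go).
Stress on syllable 2: de:.ˈgo.do.na:.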